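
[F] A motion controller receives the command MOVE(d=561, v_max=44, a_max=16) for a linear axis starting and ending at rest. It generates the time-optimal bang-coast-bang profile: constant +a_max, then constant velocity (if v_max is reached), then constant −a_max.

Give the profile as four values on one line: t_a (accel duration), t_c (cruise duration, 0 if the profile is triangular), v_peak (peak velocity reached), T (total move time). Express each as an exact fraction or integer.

t_a=11/4 t_c=10 v_peak=44 T=31/2

v_max²/a_max = 44²/16 = 121
561 ≥ 121 → trapezoidal
t_a = 44/16 = 11/4; v_peak = 44
d_cruise = 561 − 121 = 440; t_c = 440/44 = 10
T = 2·11/4 + 10 = 31/2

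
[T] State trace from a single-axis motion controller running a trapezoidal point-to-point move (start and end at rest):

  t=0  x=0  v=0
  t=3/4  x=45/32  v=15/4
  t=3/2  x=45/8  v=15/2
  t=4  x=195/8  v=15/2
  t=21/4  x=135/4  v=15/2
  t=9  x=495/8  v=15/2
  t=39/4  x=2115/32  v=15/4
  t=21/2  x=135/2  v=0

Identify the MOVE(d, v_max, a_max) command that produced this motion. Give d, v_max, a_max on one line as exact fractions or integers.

d=135/2 v_max=15/2 a_max=5

final state: t=21/2, x=135/2, v=0 → d = 135/2
a_max = (15/4−0)/(3/4−0) = 5
max v = 15/2 over t∈[3/2,9] → v_max = 15/2
check: 15/2·(3/2+15/2) = 135/2 ✓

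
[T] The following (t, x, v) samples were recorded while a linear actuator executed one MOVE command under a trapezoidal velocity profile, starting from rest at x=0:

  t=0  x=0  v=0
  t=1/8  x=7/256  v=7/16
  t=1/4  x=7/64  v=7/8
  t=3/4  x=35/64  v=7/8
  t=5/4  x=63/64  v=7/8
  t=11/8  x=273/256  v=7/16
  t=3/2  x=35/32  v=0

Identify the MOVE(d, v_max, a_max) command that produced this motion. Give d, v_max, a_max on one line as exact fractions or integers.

final state: t=3/2, x=35/32, v=0 → d = 35/32
a_max = (7/16−0)/(1/8−0) = 7/2
max v = 7/8 over t∈[1/4,5/4] → v_max = 7/8
check: 7/8·(1/4+1) = 35/32 ✓

d=35/32 v_max=7/8 a_max=7/2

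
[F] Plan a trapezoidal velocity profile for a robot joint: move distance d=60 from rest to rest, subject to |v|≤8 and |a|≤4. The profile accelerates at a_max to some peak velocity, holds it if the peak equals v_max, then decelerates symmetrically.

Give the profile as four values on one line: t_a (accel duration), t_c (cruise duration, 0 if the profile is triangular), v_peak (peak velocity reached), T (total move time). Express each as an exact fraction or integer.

v_max²/a_max = 8²/4 = 16
60 ≥ 16 → trapezoidal
t_a = 8/4 = 2; v_peak = 8
d_cruise = 60 − 16 = 44; t_c = 44/8 = 11/2
T = 2·2 + 11/2 = 19/2

t_a=2 t_c=11/2 v_peak=8 T=19/2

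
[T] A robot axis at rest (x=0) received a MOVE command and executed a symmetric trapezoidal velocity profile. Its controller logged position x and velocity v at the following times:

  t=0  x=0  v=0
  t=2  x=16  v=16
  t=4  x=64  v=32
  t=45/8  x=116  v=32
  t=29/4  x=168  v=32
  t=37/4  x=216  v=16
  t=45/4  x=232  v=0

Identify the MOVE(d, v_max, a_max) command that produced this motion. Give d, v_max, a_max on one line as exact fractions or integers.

final state: t=45/4, x=232, v=0 → d = 232
a_max = (16−0)/(2−0) = 8
max v = 32 over t∈[4,29/4] → v_max = 32
check: 32·(4+13/4) = 232 ✓

d=232 v_max=32 a_max=8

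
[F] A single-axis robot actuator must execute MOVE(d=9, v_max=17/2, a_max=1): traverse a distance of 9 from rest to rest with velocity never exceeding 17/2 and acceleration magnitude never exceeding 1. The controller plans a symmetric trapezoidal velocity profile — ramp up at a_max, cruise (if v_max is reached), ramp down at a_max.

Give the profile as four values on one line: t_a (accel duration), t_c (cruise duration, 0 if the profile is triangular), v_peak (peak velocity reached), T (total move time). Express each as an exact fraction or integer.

vₘ²/aₘ = (17/2)²/1 = 289/4
9 < 289/4 → triangular
v_peak = √(9·1) = √9 = 3
t_a = 3/1 = 3; t_c = 0
T = 2·3 = 6

t_a=3 t_c=0 v_peak=3 T=6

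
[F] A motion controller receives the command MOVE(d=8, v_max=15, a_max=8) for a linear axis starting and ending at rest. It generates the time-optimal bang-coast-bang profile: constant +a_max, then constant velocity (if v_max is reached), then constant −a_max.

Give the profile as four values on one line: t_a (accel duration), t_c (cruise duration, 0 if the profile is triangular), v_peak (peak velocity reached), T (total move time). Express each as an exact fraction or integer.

t_a=1 t_c=0 v_peak=8 T=2

v_max²/a_max = 15²/8 = 225/8
8 < 225/8 so t_c = 0
v_peak = √(8·8) = √64 = 8
t_a = 8/8 = 1; t_c = 0
T = 2·1 = 2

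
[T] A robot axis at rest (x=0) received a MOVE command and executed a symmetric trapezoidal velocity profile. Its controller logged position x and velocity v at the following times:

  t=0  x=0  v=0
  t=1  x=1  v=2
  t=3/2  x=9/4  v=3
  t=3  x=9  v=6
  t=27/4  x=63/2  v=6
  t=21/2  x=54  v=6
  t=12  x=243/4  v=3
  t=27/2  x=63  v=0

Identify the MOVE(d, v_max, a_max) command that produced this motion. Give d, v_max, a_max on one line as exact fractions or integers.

d=63 v_max=6 a_max=2

final state: t=27/2, x=63, v=0 → d = 63
a_max = (2−0)/(1−0) = 2
max v = 6 over t∈[3,21/2] → v_max = 6
check: 6·(3+15/2) = 63 ✓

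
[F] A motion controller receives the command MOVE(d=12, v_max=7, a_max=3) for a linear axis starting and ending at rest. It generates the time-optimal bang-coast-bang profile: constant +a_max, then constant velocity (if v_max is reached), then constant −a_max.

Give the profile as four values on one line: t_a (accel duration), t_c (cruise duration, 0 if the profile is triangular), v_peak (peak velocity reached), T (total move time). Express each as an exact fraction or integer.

t_a=2 t_c=0 v_peak=6 T=4

v_max²/a_max = 7²/3 = 49/3
12 < 49/3 so t_c = 0
v_peak = √(12·3) = √36 = 6
t_a = 6/3 = 2; t_c = 0
T = 2·2 = 4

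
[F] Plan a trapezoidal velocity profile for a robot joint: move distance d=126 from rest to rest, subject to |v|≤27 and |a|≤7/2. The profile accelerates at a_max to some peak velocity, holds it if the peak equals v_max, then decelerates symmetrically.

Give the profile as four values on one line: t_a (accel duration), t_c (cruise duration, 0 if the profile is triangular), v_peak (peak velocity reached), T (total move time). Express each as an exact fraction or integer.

t_a=6 t_c=0 v_peak=21 T=12

v_max²/a_max = 27²/(7/2) = 1458/7
126 < 1458/7 ⇒ no cruise
v_peak = √(126·7/2) = √441 = 21
t_a = 21/(7/2) = 6; t_c = 0
T = 2·6 = 12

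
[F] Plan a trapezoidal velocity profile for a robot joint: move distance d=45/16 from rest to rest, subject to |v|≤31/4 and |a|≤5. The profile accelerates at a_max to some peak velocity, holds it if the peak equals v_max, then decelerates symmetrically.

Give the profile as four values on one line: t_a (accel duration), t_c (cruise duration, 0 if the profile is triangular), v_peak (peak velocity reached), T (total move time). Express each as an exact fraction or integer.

t_a=3/4 t_c=0 v_peak=15/4 T=3/2

vₘ²/aₘ = (31/4)²/5 = 961/80
45/16 < 961/80 ⇒ no cruise
v_peak = √(45/16·5) = √(225/16) = 15/4
t_a = (15/4)/5 = 3/4; t_c = 0
T = 2·3/4 = 3/2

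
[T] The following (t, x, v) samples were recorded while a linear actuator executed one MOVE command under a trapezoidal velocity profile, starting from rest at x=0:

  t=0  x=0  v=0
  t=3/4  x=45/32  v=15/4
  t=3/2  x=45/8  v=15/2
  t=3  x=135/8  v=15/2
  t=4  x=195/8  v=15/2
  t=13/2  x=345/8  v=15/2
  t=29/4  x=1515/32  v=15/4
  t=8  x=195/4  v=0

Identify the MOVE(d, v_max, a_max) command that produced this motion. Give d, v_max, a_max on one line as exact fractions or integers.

d=195/4 v_max=15/2 a_max=5

final state: t=8, x=195/4, v=0 → d = 195/4
a_max = (15/4−0)/(3/4−0) = 5
max v = 15/2 over t∈[3/2,13/2] → v_max = 15/2
check: 15/2·(3/2+5) = 195/4 ✓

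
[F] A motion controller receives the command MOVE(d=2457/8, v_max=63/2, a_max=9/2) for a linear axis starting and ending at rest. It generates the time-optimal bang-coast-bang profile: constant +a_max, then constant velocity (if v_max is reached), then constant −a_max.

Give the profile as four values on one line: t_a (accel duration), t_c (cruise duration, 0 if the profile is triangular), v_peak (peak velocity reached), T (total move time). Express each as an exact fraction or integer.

t_a=7 t_c=11/4 v_peak=63/2 T=67/4

(v_max)²/a_max = (63/2)²/(9/2) = 441/2
2457/8 ≥ 441/2 so v_max reached
t_a = (63/2)/(9/2) = 7; v_peak = 63/2
d_cruise = 2457/8 − 441/2 = 693/8; t_c = (693/8)/(63/2) = 11/4
T = 2·7 + 11/4 = 67/4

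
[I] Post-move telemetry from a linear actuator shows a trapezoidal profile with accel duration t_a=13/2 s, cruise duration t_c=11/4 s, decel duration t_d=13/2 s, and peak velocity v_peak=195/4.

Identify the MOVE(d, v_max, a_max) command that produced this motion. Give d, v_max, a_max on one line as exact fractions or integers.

d=7215/16 v_max=195/4 a_max=15/2

a_max = (195/4)/(13/2) = 15/2
d_a = ½·195/4·13/2 = 2535/16; d_c = 195/4·11/4 = 2145/16
d = 2·2535/16 + 2145/16 = 7215/16
t_c = 11/4 > 0 so v_max = 195/4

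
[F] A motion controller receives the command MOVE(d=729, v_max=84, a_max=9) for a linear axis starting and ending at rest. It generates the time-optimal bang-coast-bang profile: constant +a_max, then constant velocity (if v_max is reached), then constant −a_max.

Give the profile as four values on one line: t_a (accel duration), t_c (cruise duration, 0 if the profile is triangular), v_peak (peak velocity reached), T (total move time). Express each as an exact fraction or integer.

v_max²/a_max = 84²/9 = 784
729 < 784 so t_c = 0
v_peak = √(729·9) = √6561 = 81
t_a = 81/9 = 9; t_c = 0
T = 2·9 = 18

t_a=9 t_c=0 v_peak=81 T=18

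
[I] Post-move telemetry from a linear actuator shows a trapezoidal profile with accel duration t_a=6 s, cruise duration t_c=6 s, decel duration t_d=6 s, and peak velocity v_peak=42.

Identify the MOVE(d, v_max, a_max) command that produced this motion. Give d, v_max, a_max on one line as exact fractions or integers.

a_max = 42/6 = 7
d_a = ½·42·6 = 126; d_c = 42·6 = 252
d = 2·126 + 252 = 504
t_c = 6 > 0 so v_max = 42

d=504 v_max=42 a_max=7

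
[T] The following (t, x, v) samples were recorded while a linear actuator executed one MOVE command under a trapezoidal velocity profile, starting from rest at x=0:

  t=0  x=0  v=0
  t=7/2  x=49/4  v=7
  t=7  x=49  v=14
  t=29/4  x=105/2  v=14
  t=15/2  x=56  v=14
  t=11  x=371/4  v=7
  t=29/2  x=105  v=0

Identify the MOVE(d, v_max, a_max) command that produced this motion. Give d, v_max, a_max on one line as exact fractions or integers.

d=105 v_max=14 a_max=2

final state: t=29/2, x=105, v=0 → d = 105
a_max = (7−0)/(7/2−0) = 2
max v = 14 over t∈[7,15/2] → v_max = 14
check: 14·(7+1/2) = 105 ✓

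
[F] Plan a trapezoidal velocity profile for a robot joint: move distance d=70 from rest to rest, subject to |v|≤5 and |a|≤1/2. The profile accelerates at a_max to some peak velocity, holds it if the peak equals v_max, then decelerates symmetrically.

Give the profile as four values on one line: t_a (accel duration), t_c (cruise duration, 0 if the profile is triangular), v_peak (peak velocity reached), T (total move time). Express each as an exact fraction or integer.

t_a=10 t_c=4 v_peak=5 T=24

vₘ²/aₘ = 5²/(1/2) = 50
70 ≥ 50 → trapezoidal
t_a = 5/(1/2) = 10; v_peak = 5
d_cruise = 70 − 50 = 20; t_c = 20/5 = 4
T = 2·10 + 4 = 24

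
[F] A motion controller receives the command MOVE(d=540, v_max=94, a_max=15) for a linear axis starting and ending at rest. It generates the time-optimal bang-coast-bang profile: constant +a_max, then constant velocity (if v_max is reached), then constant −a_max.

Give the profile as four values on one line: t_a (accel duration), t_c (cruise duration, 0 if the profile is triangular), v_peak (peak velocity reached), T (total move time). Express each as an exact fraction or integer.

t_a=6 t_c=0 v_peak=90 T=12

vₘ²/aₘ = 94²/15 = 8836/15
540 < 8836/15 ⇒ no cruise
v_peak = √(540·15) = √8100 = 90
t_a = 90/15 = 6; t_c = 0
T = 2·6 = 12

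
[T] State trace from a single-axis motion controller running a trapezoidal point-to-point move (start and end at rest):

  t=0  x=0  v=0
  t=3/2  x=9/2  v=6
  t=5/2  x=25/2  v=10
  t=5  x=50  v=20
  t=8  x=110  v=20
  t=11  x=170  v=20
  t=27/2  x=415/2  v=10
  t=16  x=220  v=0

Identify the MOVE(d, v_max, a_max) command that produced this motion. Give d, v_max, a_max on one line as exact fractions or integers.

d=220 v_max=20 a_max=4

final state: t=16, x=220, v=0 → d = 220
a_max = (6−0)/(3/2−0) = 4
max v = 20 over t∈[5,11] → v_max = 20
check: 20·(5+6) = 220 ✓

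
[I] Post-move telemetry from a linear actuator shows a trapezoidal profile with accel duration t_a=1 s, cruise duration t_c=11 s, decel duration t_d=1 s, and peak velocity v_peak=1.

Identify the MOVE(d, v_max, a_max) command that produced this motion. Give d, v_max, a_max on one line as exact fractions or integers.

a_max = 1/1 = 1
d_a = ½·1·1 = 1/2; d_c = 1·11 = 11
d = 2·1/2 + 11 = 12
t_c = 11 > 0 so v_max = 1

d=12 v_max=1 a_max=1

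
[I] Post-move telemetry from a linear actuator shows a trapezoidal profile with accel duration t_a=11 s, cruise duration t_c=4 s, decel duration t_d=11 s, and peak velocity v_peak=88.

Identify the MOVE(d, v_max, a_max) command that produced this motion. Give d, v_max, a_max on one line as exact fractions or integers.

d=1320 v_max=88 a_max=8

a_max = 88/11 = 8
d_a = ½·88·11 = 484; d_c = 88·4 = 352
d = 2·484 + 352 = 1320
t_c = 4 > 0 ⇒ limit active, v_max = 88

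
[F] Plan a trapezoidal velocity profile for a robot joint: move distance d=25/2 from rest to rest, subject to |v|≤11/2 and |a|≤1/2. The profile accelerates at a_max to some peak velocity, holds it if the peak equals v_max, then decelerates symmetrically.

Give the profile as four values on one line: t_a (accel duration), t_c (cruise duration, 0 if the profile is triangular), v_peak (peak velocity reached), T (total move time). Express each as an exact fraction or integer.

(v_max)²/a_max = (11/2)²/(1/2) = 121/2
25/2 < 121/2 → triangular
v_peak = √(25/2·1/2) = √(25/4) = 5/2
t_a = (5/2)/(1/2) = 5; t_c = 0
T = 2·5 = 10

t_a=5 t_c=0 v_peak=5/2 T=10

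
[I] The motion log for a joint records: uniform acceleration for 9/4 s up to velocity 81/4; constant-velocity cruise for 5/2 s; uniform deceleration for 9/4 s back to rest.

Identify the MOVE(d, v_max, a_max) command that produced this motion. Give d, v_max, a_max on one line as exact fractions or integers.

d=1539/16 v_max=81/4 a_max=9

a_max = (81/4)/(9/4) = 9
d_a = ½·81/4·9/4 = 729/32; d_c = 81/4·5/2 = 405/8
d = 2·729/32 + 405/8 = 1539/16
t_c = 5/2 > 0 → v_max = v_peak = 81/4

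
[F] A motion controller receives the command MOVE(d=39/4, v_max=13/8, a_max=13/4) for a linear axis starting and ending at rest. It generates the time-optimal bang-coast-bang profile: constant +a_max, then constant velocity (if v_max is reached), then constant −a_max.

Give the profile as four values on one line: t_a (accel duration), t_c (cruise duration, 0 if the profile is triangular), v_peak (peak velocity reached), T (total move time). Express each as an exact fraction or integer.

vₘ²/aₘ = (13/8)²/(13/4) = 13/16
39/4 ≥ 13/16 → trapezoidal
t_a = (13/8)/(13/4) = 1/2; v_peak = 13/8
d_cruise = 39/4 − 13/16 = 143/16; t_c = (143/16)/(13/8) = 11/2
T = 2·1/2 + 11/2 = 13/2

t_a=1/2 t_c=11/2 v_peak=13/8 T=13/2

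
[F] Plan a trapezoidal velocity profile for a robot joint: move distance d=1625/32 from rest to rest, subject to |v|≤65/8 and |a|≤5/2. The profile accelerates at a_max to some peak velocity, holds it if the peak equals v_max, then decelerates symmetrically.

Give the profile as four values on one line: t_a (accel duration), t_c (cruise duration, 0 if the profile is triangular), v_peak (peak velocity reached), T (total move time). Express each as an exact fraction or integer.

t_a=13/4 t_c=3 v_peak=65/8 T=19/2

v_max²/a_max = (65/8)²/(5/2) = 845/32
1625/32 ≥ 845/32 ⇒ cruise phase
t_a = (65/8)/(5/2) = 13/4; v_peak = 65/8
d_cruise = 1625/32 − 845/32 = 195/8; t_c = (195/8)/(65/8) = 3
T = 2·13/4 + 3 = 19/2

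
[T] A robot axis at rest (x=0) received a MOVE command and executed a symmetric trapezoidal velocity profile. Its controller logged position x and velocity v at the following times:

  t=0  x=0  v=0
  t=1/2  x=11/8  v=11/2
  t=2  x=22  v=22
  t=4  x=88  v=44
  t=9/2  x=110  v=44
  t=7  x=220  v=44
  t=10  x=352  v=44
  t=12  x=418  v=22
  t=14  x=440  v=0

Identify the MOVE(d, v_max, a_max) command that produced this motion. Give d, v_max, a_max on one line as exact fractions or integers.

final state: t=14, x=440, v=0 → d = 440
a_max = (11/2−0)/(1/2−0) = 11
max v = 44 over t∈[4,10] → v_max = 44
check: 44·(4+6) = 440 ✓

d=440 v_max=44 a_max=11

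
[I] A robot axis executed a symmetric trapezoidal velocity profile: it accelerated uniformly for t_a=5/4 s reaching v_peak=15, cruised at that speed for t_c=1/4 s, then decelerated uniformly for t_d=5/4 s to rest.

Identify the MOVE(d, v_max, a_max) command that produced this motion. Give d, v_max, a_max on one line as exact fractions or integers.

a_max = 15/(5/4) = 12
d_a = ½·15·5/4 = 75/8; d_c = 15·1/4 = 15/4
d = 2·75/8 + 15/4 = 45/2
t_c = 1/4 > 0 so v_max = 15

d=45/2 v_max=15 a_max=12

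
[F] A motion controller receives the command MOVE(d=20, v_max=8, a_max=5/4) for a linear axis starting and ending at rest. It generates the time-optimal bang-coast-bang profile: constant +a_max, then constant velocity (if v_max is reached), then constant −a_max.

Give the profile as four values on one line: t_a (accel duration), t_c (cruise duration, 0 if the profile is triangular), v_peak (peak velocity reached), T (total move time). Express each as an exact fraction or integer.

t_a=4 t_c=0 v_peak=5 T=8

(v_max)²/a_max = 8²/(5/4) = 256/5
20 < 256/5 so t_c = 0
v_peak = √(20·5/4) = √25 = 5
t_a = 5/(5/4) = 4; t_c = 0
T = 2·4 = 8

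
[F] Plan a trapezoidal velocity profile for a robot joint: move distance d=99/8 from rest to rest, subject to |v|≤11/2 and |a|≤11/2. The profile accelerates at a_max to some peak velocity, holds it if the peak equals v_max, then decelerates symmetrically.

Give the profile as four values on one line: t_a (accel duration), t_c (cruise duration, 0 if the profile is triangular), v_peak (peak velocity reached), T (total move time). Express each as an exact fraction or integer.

t_a=1 t_c=5/4 v_peak=11/2 T=13/4

(v_max)²/a_max = (11/2)²/(11/2) = 11/2
99/8 ≥ 11/2 so v_max reached
t_a = (11/2)/(11/2) = 1; v_peak = 11/2
d_cruise = 99/8 − 11/2 = 55/8; t_c = (55/8)/(11/2) = 5/4
T = 2·1 + 5/4 = 13/4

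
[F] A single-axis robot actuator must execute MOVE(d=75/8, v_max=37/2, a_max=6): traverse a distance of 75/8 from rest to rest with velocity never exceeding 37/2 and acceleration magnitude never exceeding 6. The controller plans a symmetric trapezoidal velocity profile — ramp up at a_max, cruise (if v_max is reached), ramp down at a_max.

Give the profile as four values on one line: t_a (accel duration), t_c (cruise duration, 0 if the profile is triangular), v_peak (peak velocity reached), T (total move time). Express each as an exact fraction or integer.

vₘ²/aₘ = (37/2)²/6 = 1369/24
75/8 < 1369/24 so t_c = 0
v_peak = √(75/8·6) = √(225/4) = 15/2
t_a = (15/2)/6 = 5/4; t_c = 0
T = 2·5/4 = 5/2

t_a=5/4 t_c=0 v_peak=15/2 T=5/2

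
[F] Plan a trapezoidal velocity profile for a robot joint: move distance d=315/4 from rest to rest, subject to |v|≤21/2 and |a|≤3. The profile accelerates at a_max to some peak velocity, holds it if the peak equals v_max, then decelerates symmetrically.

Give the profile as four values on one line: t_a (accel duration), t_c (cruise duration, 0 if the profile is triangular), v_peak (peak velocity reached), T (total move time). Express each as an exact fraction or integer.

t_a=7/2 t_c=4 v_peak=21/2 T=11

v_max²/a_max = (21/2)²/3 = 147/4
315/4 ≥ 147/4 → trapezoidal
t_a = (21/2)/3 = 7/2; v_peak = 21/2
d_cruise = 315/4 − 147/4 = 42; t_c = 42/(21/2) = 4
T = 2·7/2 + 4 = 11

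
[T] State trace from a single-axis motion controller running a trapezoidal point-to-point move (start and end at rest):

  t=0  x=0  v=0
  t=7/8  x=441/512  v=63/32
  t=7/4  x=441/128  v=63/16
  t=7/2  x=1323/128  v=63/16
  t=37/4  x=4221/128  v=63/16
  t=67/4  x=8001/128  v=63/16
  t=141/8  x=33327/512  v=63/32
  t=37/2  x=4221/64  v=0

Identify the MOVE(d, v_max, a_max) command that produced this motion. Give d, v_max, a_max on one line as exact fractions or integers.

d=4221/64 v_max=63/16 a_max=9/4

final state: t=37/2, x=4221/64, v=0 → d = 4221/64
a_max = (63/32−0)/(7/8−0) = 9/4
max v = 63/16 over t∈[7/4,67/4] → v_max = 63/16
check: 63/16·(7/4+15) = 4221/64 ✓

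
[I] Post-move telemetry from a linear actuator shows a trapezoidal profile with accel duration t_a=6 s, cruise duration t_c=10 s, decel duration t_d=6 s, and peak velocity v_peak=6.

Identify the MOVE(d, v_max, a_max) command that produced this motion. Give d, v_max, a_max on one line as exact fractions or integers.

a_max = 6/6 = 1
d_a = ½·6·6 = 18; d_c = 6·10 = 60
d = 2·18 + 60 = 96
t_c = 10 > 0 → v_max = v_peak = 6

d=96 v_max=6 a_max=1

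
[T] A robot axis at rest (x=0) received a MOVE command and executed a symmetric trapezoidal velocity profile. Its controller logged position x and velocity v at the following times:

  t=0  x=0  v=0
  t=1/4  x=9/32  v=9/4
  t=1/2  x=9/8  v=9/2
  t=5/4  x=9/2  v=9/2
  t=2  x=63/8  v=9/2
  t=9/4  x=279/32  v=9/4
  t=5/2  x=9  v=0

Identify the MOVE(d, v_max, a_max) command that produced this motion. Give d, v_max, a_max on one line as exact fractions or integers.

final state: t=5/2, x=9, v=0 → d = 9
a_max = (9/4−0)/(1/4−0) = 9
max v = 9/2 over t∈[1/2,2] → v_max = 9/2
check: 9/2·(1/2+3/2) = 9 ✓

d=9 v_max=9/2 a_max=9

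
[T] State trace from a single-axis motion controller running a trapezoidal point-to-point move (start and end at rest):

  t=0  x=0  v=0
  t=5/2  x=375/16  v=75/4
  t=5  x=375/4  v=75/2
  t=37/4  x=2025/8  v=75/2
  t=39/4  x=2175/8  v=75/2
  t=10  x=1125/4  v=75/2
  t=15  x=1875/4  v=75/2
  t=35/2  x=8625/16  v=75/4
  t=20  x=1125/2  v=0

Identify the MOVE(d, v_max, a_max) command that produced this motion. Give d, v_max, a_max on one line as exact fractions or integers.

d=1125/2 v_max=75/2 a_max=15/2

final state: t=20, x=1125/2, v=0 → d = 1125/2
a_max = (75/4−0)/(5/2−0) = 15/2
max v = 75/2 over t∈[5,15] → v_max = 75/2
check: 75/2·(5+10) = 1125/2 ✓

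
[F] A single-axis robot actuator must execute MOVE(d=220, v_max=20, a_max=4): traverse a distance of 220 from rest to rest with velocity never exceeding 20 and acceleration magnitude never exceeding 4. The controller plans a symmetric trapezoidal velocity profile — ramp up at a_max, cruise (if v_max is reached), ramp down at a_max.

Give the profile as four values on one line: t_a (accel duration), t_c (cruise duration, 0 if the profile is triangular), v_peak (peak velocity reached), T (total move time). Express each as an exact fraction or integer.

t_a=5 t_c=6 v_peak=20 T=16

v_max²/a_max = 20²/4 = 100
220 ≥ 100 ⇒ cruise phase
t_a = 20/4 = 5; v_peak = 20
d_cruise = 220 − 100 = 120; t_c = 120/20 = 6
T = 2·5 + 6 = 16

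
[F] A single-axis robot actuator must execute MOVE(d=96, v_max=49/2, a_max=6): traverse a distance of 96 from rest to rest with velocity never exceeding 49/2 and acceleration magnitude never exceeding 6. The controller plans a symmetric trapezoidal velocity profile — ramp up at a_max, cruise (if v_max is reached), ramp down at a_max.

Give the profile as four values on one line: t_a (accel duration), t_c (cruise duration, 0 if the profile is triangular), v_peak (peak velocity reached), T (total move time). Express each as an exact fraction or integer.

vₘ²/aₘ = (49/2)²/6 = 2401/24
96 < 2401/24 so t_c = 0
v_peak = √(96·6) = √576 = 24
t_a = 24/6 = 4; t_c = 0
T = 2·4 = 8

t_a=4 t_c=0 v_peak=24 T=8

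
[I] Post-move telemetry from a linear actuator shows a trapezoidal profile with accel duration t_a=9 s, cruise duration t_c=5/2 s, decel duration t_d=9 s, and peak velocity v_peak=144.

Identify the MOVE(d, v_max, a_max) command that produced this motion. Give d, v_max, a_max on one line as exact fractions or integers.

a_max = 144/9 = 16
d_a = ½·144·9 = 648; d_c = 144·5/2 = 360
d = 2·648 + 360 = 1656
t_c = 5/2 > 0 ⇒ limit active, v_max = 144

d=1656 v_max=144 a_max=16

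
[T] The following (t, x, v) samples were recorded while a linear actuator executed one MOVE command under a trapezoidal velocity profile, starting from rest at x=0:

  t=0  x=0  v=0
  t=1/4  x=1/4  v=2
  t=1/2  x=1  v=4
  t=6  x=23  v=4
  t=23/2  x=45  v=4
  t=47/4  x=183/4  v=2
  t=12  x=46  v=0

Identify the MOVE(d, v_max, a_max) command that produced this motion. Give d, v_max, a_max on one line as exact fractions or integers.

d=46 v_max=4 a_max=8

final state: t=12, x=46, v=0 → d = 46
a_max = (2−0)/(1/4−0) = 8
max v = 4 over t∈[1/2,23/2] → v_max = 4
check: 4·(1/2+11) = 46 ✓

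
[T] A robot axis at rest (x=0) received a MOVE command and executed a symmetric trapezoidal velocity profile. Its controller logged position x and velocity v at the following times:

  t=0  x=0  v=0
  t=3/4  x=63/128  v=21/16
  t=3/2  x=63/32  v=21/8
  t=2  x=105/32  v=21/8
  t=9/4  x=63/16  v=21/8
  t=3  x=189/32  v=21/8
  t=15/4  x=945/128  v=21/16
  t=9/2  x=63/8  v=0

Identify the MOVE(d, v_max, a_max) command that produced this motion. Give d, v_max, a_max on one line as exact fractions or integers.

final state: t=9/2, x=63/8, v=0 → d = 63/8
a_max = (21/16−0)/(3/4−0) = 7/4
max v = 21/8 over t∈[3/2,3] → v_max = 21/8
check: 21/8·(3/2+3/2) = 63/8 ✓

d=63/8 v_max=21/8 a_max=7/4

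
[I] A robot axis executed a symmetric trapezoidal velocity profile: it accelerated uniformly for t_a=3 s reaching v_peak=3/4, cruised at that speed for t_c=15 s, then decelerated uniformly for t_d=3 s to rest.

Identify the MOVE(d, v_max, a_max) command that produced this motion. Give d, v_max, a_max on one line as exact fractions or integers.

a_max = (3/4)/3 = 1/4
d_a = ½·3/4·3 = 9/8; d_c = 3/4·15 = 45/4
d = 2·9/8 + 45/4 = 27/2
t_c = 15 > 0 ⇒ limit active, v_max = 3/4

d=27/2 v_max=3/4 a_max=1/4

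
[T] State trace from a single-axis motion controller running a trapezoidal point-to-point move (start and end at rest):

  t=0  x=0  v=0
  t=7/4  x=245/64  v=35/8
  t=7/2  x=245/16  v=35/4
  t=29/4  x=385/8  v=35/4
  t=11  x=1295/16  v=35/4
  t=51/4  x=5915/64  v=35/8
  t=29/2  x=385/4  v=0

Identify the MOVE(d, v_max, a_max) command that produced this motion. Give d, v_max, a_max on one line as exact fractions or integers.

final state: t=29/2, x=385/4, v=0 → d = 385/4
a_max = (35/8−0)/(7/4−0) = 5/2
max v = 35/4 over t∈[7/2,11] → v_max = 35/4
check: 35/4·(7/2+15/2) = 385/4 ✓

d=385/4 v_max=35/4 a_max=5/2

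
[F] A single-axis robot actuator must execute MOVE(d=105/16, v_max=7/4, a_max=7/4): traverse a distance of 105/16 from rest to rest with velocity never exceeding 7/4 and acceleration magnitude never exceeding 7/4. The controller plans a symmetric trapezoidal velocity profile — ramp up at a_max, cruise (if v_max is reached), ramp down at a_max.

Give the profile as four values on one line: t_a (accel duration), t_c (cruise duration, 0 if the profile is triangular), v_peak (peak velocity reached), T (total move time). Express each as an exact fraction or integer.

v_max²/a_max = (7/4)²/(7/4) = 7/4
105/16 ≥ 7/4 ⇒ cruise phase
t_a = (7/4)/(7/4) = 1; v_peak = 7/4
d_cruise = 105/16 − 7/4 = 77/16; t_c = (77/16)/(7/4) = 11/4
T = 2·1 + 11/4 = 19/4

t_a=1 t_c=11/4 v_peak=7/4 T=19/4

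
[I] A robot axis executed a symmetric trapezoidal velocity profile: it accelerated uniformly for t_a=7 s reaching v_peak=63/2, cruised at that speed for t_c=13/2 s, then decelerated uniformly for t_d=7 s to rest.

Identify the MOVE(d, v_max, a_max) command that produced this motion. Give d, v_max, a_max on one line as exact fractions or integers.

a_max = (63/2)/7 = 9/2
d_a = ½·63/2·7 = 441/4; d_c = 63/2·13/2 = 819/4
d = 2·441/4 + 819/4 = 1701/4
t_c = 13/2 > 0 → v_max = v_peak = 63/2

d=1701/4 v_max=63/2 a_max=9/2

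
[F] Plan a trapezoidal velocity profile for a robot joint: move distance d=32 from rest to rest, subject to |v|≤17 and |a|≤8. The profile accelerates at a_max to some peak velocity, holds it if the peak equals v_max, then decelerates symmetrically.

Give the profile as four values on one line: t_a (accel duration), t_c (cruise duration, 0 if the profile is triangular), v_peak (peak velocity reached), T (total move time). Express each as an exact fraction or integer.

vₘ²/aₘ = 17²/8 = 289/8
32 < 289/8 so t_c = 0
v_peak = √(32·8) = √256 = 16
t_a = 16/8 = 2; t_c = 0
T = 2·2 = 4

t_a=2 t_c=0 v_peak=16 T=4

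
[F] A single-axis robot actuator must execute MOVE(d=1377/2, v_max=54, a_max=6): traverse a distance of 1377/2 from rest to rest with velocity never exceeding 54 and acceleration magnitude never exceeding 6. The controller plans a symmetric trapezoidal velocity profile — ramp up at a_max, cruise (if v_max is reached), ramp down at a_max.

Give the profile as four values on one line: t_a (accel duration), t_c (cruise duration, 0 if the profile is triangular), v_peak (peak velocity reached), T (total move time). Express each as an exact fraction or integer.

vₘ²/aₘ = 54²/6 = 486
1377/2 ≥ 486 ⇒ cruise phase
t_a = 54/6 = 9; v_peak = 54
d_cruise = 1377/2 − 486 = 405/2; t_c = (405/2)/54 = 15/4
T = 2·9 + 15/4 = 87/4

t_a=9 t_c=15/4 v_peak=54 T=87/4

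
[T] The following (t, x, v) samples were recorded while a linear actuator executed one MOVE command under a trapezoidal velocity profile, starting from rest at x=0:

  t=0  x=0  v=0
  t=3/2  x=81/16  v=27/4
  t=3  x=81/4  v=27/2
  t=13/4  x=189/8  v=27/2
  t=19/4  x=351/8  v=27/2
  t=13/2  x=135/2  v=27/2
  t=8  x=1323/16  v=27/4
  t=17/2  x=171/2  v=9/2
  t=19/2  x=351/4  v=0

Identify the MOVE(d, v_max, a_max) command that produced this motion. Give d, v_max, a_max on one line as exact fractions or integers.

d=351/4 v_max=27/2 a_max=9/2

final state: t=19/2, x=351/4, v=0 → d = 351/4
a_max = (27/4−0)/(3/2−0) = 9/2
max v = 27/2 over t∈[3,13/2] → v_max = 27/2
check: 27/2·(3+7/2) = 351/4 ✓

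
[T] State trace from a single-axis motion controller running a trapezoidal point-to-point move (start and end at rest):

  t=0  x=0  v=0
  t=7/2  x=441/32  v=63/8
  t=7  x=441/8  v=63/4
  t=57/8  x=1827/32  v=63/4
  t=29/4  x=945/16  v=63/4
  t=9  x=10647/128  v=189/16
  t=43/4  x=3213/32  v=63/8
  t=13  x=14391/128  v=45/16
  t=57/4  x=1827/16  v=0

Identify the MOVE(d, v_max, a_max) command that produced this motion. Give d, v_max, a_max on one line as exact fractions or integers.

final state: t=57/4, x=1827/16, v=0 → d = 1827/16
a_max = (63/8−0)/(7/2−0) = 9/4
max v = 63/4 over t∈[7,29/4] → v_max = 63/4
check: 63/4·(7+1/4) = 1827/16 ✓

d=1827/16 v_max=63/4 a_max=9/4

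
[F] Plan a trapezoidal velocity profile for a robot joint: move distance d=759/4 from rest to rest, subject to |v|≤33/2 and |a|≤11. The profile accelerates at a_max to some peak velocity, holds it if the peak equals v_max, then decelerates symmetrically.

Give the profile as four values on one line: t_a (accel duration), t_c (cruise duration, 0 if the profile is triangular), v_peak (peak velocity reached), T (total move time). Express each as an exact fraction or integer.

t_a=3/2 t_c=10 v_peak=33/2 T=13

vₘ²/aₘ = (33/2)²/11 = 99/4
759/4 ≥ 99/4 ⇒ cruise phase
t_a = (33/2)/11 = 3/2; v_peak = 33/2
d_cruise = 759/4 − 99/4 = 165; t_c = 165/(33/2) = 10
T = 2·3/2 + 10 = 13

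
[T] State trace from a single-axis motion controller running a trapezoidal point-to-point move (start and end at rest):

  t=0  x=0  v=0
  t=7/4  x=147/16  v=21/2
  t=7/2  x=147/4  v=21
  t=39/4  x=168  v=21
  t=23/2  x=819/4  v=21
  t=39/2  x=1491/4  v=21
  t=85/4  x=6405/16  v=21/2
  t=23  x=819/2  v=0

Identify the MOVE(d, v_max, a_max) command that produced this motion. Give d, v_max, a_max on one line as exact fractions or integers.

d=819/2 v_max=21 a_max=6

final state: t=23, x=819/2, v=0 → d = 819/2
a_max = (21/2−0)/(7/4−0) = 6
max v = 21 over t∈[7/2,39/2] → v_max = 21
check: 21·(7/2+16) = 819/2 ✓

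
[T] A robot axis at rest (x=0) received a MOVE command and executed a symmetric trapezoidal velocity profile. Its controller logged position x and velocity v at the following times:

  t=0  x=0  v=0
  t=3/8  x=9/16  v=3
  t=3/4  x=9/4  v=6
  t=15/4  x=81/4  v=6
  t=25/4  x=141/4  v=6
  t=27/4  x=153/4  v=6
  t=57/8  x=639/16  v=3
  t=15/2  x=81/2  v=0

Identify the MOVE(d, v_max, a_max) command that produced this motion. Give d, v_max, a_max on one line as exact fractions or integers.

final state: t=15/2, x=81/2, v=0 → d = 81/2
a_max = (3−0)/(3/8−0) = 8
max v = 6 over t∈[3/4,27/4] → v_max = 6
check: 6·(3/4+6) = 81/2 ✓

d=81/2 v_max=6 a_max=8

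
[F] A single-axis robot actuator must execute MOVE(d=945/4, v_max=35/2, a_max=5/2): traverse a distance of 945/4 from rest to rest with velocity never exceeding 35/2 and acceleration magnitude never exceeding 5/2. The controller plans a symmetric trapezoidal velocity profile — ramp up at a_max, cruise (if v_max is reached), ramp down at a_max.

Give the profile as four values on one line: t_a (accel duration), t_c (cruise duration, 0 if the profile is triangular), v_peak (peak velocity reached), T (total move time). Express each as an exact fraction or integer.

v_max²/a_max = (35/2)²/(5/2) = 245/2
945/4 ≥ 245/2 → trapezoidal
t_a = (35/2)/(5/2) = 7; v_peak = 35/2
d_cruise = 945/4 − 245/2 = 455/4; t_c = (455/4)/(35/2) = 13/2
T = 2·7 + 13/2 = 41/2

t_a=7 t_c=13/2 v_peak=35/2 T=41/2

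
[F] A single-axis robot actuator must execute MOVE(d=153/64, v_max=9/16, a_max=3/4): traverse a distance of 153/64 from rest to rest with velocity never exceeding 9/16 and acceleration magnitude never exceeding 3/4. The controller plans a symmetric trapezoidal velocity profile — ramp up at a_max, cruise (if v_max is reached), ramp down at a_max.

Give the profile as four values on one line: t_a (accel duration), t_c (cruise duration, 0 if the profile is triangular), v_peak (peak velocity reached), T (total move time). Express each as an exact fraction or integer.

(v_max)²/a_max = (9/16)²/(3/4) = 27/64
153/64 ≥ 27/64 so v_max reached
t_a = (9/16)/(3/4) = 3/4; v_peak = 9/16
d_cruise = 153/64 − 27/64 = 63/32; t_c = (63/32)/(9/16) = 7/2
T = 2·3/4 + 7/2 = 5

t_a=3/4 t_c=7/2 v_peak=9/16 T=5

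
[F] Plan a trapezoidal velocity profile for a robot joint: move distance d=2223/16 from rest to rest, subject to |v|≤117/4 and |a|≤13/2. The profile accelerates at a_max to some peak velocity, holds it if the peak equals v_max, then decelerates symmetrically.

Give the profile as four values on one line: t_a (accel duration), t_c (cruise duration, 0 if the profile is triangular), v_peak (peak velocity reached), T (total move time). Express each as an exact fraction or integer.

v_max²/a_max = (117/4)²/(13/2) = 1053/8
2223/16 ≥ 1053/8 → trapezoidal
t_a = (117/4)/(13/2) = 9/2; v_peak = 117/4
d_cruise = 2223/16 − 1053/8 = 117/16; t_c = (117/16)/(117/4) = 1/4
T = 2·9/2 + 1/4 = 37/4

t_a=9/2 t_c=1/4 v_peak=117/4 T=37/4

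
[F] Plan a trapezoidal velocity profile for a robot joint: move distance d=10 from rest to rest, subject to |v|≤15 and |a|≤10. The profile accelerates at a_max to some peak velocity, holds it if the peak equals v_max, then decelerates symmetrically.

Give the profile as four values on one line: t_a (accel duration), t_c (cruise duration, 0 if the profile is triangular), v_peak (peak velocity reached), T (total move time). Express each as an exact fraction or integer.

v_max²/a_max = 15²/10 = 45/2
10 < 45/2 ⇒ no cruise
v_peak = √(10·10) = √100 = 10
t_a = 10/10 = 1; t_c = 0
T = 2·1 = 2

t_a=1 t_c=0 v_peak=10 T=2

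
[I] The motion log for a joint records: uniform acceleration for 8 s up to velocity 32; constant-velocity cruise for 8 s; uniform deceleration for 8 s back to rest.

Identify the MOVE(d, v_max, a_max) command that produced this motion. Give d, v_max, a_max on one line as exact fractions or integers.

a_max = 32/8 = 4
d_a = ½·32·8 = 128; d_c = 32·8 = 256
d = 2·128 + 256 = 512
t_c = 8 > 0 ⇒ limit active, v_max = 32

d=512 v_max=32 a_max=4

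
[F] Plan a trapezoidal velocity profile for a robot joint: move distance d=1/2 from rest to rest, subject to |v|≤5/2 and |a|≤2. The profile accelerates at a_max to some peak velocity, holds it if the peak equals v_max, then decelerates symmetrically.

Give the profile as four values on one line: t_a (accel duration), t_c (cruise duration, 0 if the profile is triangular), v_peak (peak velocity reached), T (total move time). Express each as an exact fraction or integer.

t_a=1/2 t_c=0 v_peak=1 T=1

v_max²/a_max = (5/2)²/2 = 25/8
1/2 < 25/8 so t_c = 0
v_peak = √(1/2·2) = √1 = 1
t_a = 1/2; t_c = 0
T = 2·1/2 = 1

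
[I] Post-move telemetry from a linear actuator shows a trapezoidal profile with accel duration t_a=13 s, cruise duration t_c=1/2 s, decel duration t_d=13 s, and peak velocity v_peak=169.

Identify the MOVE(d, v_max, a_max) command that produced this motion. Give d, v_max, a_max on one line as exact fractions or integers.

d=4563/2 v_max=169 a_max=13

a_max = 169/13 = 13
d_a = ½·169·13 = 2197/2; d_c = 169·1/2 = 169/2
d = 2·2197/2 + 169/2 = 4563/2
t_c = 1/2 > 0 ⇒ limit active, v_max = 169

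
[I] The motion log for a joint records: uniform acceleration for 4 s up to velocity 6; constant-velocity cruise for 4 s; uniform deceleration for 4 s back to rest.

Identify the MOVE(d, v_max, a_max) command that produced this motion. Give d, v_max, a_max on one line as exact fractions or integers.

a_max = 6/4 = 3/2
d_a = ½·6·4 = 12; d_c = 6·4 = 24
d = 2·12 + 24 = 48
t_c = 4 > 0 so v_max = 6

d=48 v_max=6 a_max=3/2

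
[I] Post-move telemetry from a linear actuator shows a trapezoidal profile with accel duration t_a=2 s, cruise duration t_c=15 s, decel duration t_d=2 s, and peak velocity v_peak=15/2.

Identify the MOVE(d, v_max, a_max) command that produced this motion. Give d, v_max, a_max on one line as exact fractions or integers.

a_max = (15/2)/2 = 15/4
d_a = ½·15/2·2 = 15/2; d_c = 15/2·15 = 225/2
d = 2·15/2 + 225/2 = 255/2
t_c = 15 > 0 so v_max = 15/2

d=255/2 v_max=15/2 a_max=15/4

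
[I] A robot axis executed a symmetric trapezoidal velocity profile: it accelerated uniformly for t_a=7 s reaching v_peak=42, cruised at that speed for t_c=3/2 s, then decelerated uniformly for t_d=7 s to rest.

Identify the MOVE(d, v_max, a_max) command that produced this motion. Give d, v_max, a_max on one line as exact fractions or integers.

d=357 v_max=42 a_max=6

a_max = 42/7 = 6
d_a = ½·42·7 = 147; d_c = 42·3/2 = 63
d = 2·147 + 63 = 357
t_c = 3/2 > 0 so v_max = 42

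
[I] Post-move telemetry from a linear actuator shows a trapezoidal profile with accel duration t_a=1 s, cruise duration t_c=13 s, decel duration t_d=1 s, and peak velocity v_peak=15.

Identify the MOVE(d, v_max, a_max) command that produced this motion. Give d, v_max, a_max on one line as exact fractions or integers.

d=210 v_max=15 a_max=15

a_max = 15/1 = 15
d_a = ½·15·1 = 15/2; d_c = 15·13 = 195
d = 2·15/2 + 195 = 210
t_c = 13 > 0 → v_max = v_peak = 15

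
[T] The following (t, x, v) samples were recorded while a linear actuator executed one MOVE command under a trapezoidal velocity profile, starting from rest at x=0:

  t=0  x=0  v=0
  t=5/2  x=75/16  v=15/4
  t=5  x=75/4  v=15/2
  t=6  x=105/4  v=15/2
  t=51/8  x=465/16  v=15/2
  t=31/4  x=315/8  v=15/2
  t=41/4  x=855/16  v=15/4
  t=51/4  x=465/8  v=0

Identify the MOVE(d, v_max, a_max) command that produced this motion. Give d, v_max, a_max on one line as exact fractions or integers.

final state: t=51/4, x=465/8, v=0 → d = 465/8
a_max = (15/4−0)/(5/2−0) = 3/2
max v = 15/2 over t∈[5,31/4] → v_max = 15/2
check: 15/2·(5+11/4) = 465/8 ✓

d=465/8 v_max=15/2 a_max=3/2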